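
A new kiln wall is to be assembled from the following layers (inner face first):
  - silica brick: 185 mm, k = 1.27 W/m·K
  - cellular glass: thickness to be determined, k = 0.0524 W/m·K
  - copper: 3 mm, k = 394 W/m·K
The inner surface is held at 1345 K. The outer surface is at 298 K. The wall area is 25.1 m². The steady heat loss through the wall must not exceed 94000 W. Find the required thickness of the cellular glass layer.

L ≈ 7.02 mm

Using the resistance-network approach (series):
R_silica brick = L/(kA) = 0.185/(1.27×25.1) = 0.005804 K/W
R_copper = L/(kA) = 0.003/(394×25.1) = 3.034×10^-7 K/W
Sum of the known resistances R_other = 0.005804 K/W
Required total resistance R_tot = ΔT/Q_allow = 1047/94000 = 0.01114 K/W
R_cellular glass = R_tot − R_other = 0.005334 K/W
L = R·k·A = 0.005334×0.0524×25.1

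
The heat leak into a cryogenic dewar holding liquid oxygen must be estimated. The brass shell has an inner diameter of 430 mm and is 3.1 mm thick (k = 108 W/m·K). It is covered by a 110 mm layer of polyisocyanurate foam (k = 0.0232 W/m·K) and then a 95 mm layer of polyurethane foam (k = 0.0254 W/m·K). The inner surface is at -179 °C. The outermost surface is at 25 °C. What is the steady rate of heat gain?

Q ≈ 27.5 W

Radial (spherical) resistances in series:
R_brass shell = (1/0.215 − 1/0.2181)/(4π×108) = 4.871×10^-5 K/W
R_polyisocyanurate foam = (1/0.2181 − 1/0.3281)/(4π×0.0232) = 5.273 K/W
R_polyurethane foam = (1/0.3281 − 1/0.4231)/(4π×0.0254) = 2.144 K/W
R_total = 7.417 K/W
Q = ΔT/R_total = 204/7.417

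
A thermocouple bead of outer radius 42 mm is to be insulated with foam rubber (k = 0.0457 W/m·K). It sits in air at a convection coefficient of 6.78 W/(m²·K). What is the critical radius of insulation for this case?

r_cr ≈ 13.5 mm

For a sphere r_cr = 2k/h = 2×0.0457/6.78
r_cr = 13.5 mm; since the bare radius (42 mm) is above r_cr, any added insulation will reduce heat loss.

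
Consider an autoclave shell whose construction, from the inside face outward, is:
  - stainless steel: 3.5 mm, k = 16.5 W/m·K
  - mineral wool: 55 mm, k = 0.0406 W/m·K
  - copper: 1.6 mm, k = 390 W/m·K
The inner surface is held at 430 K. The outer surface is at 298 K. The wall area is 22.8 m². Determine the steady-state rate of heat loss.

Treating each layer as a thermal resistance in series:
R_stainless steel = L/(kA) = 0.0035/(16.5×22.8) = 9.304×10^-6 K/W
R_mineral wool = L/(kA) = 0.055/(0.0406×22.8) = 0.05942 K/W
R_copper = L/(kA) = 0.0016/(390×22.8) = 1.799×10^-7 K/W
R_total = 0.05943 K/W
Q = ΔT / R_total = 132 / 0.05943

Q ≈ 2220 W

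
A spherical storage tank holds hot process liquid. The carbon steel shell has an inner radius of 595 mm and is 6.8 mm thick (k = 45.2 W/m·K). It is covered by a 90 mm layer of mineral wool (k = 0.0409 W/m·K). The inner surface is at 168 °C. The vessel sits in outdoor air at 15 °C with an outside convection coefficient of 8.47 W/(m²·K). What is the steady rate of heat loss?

Spherical conduction: R = (1/r_in − 1/r_out)/(4πk) per layer; series-sum.
R_carbon steel shell = (1/0.595 − 1/0.6018)/(4π×45.2) = 3.343×10^-5 K/W
R_mineral wool = (1/0.6018 − 1/0.6918)/(4π×0.0409) = 0.4206 K/W
R_outer film = 1/(h·4πr_o²) = 1/(8.47×4π×0.6918²) = 0.01963 K/W
R_total = 0.4403 K/W
Q = ΔT/R_total = 153/0.4403

Q ≈ 348 W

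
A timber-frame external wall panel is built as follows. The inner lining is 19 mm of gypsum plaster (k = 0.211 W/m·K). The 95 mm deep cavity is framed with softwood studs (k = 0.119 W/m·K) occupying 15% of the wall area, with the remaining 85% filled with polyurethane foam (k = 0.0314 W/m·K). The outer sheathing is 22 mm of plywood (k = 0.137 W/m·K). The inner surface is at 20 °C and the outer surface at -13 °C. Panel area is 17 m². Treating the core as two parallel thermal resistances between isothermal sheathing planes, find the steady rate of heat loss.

Sheathing layers in series; stud and cavity paths in parallel between them.
R_inner = 0.019/(0.211×17) = 0.005297 K/W
R_stud  = 0.095/(0.119×0.15×17) = 0.3131 K/W
R_cav   = 0.095/(0.0314×0.85×17) = 0.2094 K/W
1/R_core = 1/R_stud + 1/R_cav → R_core = 0.1255 K/W
R_outer = 0.022/(0.137×17) = 0.009446 K/W
R_total = 0.1402 K/W
Q = ΔT/R_total = 33/0.1402

Q ≈ 235 W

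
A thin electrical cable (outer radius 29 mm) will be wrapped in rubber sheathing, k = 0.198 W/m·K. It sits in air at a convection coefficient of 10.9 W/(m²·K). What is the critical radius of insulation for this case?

For a cylinder r_cr = k/h = 0.198/10.9
r_cr = 18.2 mm; since the bare radius (29 mm) is above r_cr, any added insulation will reduce heat loss.

r_cr ≈ 18.2 mm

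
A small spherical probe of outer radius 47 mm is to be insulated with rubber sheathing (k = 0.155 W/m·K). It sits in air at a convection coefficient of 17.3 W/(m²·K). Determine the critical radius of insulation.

For a sphere r_cr = 2k/h = 2×0.155/17.3
r_cr = 17.9 mm; since the bare radius (47 mm) is above r_cr, any added insulation will reduce heat loss.

r_cr ≈ 17.9 mm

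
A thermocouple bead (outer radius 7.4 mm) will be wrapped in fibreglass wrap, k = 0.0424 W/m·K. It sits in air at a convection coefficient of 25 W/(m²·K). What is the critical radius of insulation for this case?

For a sphere r_cr = 2k/h = 2×0.0424/25
r_cr = 3.39 mm; since the bare radius (7.4 mm) is above r_cr, any added insulation will reduce heat loss.

r_cr ≈ 3.39 mm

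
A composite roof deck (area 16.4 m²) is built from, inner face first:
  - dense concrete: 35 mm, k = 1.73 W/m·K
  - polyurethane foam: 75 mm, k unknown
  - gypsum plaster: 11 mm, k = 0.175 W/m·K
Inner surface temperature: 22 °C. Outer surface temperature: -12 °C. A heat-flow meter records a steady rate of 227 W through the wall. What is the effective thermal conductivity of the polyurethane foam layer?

Using the resistance-network approach (series):
R_dense concrete = L/(kA) = 0.035/(1.73×16.4) = 0.001234 K/W
R_gypsum plaster = L/(kA) = 0.011/(0.175×16.4) = 0.003833 K/W
Sum of known resistances R_other = 0.005066 K/W
Total R = ΔT/Q = 34/227 = 0.1498 K/W
R_polyurethane foam = R_total − R_other = 0.1447 K/W
k = L/(R·A) = 0.075/(0.1447×16.4)

k ≈ 0.0316 W/(m·K)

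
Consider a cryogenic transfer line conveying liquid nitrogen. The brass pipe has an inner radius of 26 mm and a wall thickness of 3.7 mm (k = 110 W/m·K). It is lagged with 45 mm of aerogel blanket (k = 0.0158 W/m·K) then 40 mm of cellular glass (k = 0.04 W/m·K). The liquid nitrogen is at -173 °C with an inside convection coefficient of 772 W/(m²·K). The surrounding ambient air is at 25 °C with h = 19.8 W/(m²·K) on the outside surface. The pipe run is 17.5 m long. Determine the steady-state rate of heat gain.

Q ≈ 313 W

For a radial system each layer contributes R = ln(r_out/r_in)/(2πkL); films add R = 1/(hA).
R_inner film = 1/(h_i·2πr₁L) = 1/(772×2π×0.026×17.5) = 4.531×10^-4 K/W
R_brass pipe wall = ln(29.7/26)/(2π×110×17.5) = 1.1×10^-5 K/W
R_aerogel blanket = ln(74.7/29.7)/(2π×0.0158×17.5) = 0.5309 K/W
R_cellular glass = ln(114.7/74.7)/(2π×0.04×17.5) = 0.0975 K/W
R_outer film = 1/(h_o·2πr_oL) = 1/(19.8×2π×0.1147×17.5) = 0.004005 K/W
R_total = 0.6329 K/W
Q = ΔT/R_total = 198/0.6329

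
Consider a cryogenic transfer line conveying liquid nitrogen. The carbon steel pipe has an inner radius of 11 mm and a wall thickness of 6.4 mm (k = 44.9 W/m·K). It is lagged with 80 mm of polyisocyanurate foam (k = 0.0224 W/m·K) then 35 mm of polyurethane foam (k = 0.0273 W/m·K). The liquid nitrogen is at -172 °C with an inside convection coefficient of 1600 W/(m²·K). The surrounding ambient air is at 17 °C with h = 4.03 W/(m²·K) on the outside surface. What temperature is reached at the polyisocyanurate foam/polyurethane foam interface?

Radial resistances (cylindrical: R_cond = ln(r_o/r_i)/(2πkL), R_conv = 1/(h·2πrL)):
R_inner film = 1/(h_i·2πr₁L) = 1/(1600×2π×0.011×1) = 0.009043 K/W
R_carbon steel pipe wall = ln(17.4/11)/(2π×44.9×1) = 0.001625 K/W
R_polyisocyanurate foam = ln(97.4/17.4)/(2π×0.0224×1) = 12.24 K/W
R_polyurethane foam = ln(132.4/97.4)/(2π×0.0273×1) = 1.79 K/W
R_outer film = 1/(h_o·2πr_oL) = 1/(4.03×2π×0.1324×1) = 0.2983 K/W
R_total = 14.34 K/W
Q = ΔT/R_total = 189/14.34
Q = 13.2 W/m
T_interface = T_inner + Q·ΣR(inner→interface) = -172 + 13.2×12.25

T ≈ -10.5 °C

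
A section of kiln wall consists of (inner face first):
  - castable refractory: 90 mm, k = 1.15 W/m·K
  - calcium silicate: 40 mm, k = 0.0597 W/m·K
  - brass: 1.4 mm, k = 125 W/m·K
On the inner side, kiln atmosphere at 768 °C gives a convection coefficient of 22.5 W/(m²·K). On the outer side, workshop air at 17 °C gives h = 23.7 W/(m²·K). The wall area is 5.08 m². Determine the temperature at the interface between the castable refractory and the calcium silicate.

Model the wall as resistances in series:
R_inner film = 1/(h_i·A) = 1/(22.5×5.08) = 0.008749 K/W
R_castable refractory = L/(kA) = 0.09/(1.15×5.08) = 0.01541 K/W
R_calcium silicate = L/(kA) = 0.04/(0.0597×5.08) = 0.1319 K/W
R_brass = L/(kA) = 0.0014/(125×5.08) = 2.205×10^-6 K/W
R_outer film = 1/(h_o·A) = 1/(23.7×5.08) = 0.008306 K/W
R_total = 0.1644 K/W;  Q = ΔT/R_total = 751/0.1644 = 4569 W
T_interface = T_inner − Q·ΣR(inner→interface) = 768 − 4570×0.02415

T ≈ 658 °C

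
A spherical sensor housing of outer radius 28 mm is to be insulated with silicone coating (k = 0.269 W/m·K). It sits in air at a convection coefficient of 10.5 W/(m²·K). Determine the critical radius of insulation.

r_cr ≈ 51.2 mm

For a sphere r_cr = 2k/h = 2×0.269/10.5
r_cr = 51.2 mm; since the bare radius (28 mm) is below r_cr, adding a thin layer of insulation will *increase* heat loss.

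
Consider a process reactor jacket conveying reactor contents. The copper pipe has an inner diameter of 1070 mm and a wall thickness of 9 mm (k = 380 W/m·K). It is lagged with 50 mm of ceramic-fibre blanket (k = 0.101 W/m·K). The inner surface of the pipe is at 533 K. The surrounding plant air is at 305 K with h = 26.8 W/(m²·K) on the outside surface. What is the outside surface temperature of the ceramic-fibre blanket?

Per-layer cylindrical resistances, series-summed:
R_copper pipe wall = ln(544/535)/(2π×380×1) = 6.987×10^-6 K/W
R_ceramic-fibre blanket = ln(594/544)/(2π×0.101×1) = 0.1386 K/W
R_outer film = 1/(h_o·2πr_oL) = 1/(26.8×2π×0.594×1) = 0.009998 K/W
R_total = 0.1486 K/W
Q = ΔT/R_total = 228/0.1486
Q = 1530 W/m
T_interface = T_inner − Q·ΣR(inner→interface) = 533 − 1530×0.1386

T ≈ 320 K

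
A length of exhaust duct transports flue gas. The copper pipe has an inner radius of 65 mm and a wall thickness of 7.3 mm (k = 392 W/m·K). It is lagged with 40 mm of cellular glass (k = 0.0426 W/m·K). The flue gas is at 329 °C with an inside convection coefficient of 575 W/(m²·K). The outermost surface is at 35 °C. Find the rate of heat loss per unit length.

For a radial system each layer contributes R = ln(r_out/r_in)/(2πkL); films add R = 1/(hA).
R_inner film = 1/(h_i·2πr₁L) = 1/(575×2π×0.065×1) = 0.004258 K/W
R_copper pipe wall = ln(72.3/65)/(2π×392×1) = 4.321×10^-5 K/W
R_cellular glass = ln(112.3/72.3)/(2π×0.0426×1) = 1.645 K/W
R_total = 1.649 K/W
Q = ΔT/R_total = 294/1.649

q′ ≈ 178 W/m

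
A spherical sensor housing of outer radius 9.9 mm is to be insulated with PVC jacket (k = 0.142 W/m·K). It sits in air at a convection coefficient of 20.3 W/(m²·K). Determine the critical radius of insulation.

For a sphere r_cr = 2k/h = 2×0.142/20.3
r_cr = 14 mm; since the bare radius (9.9 mm) is below r_cr, adding a thin layer of insulation will *increase* heat loss.

r_cr ≈ 14 mm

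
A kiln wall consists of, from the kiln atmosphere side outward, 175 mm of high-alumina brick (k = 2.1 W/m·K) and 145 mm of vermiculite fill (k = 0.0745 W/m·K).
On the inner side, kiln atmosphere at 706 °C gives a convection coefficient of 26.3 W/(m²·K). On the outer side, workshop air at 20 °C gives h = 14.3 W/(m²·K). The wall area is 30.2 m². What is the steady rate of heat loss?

Model the wall as resistances in series:
R_inner film = 1/(h_i·A) = 1/(26.3×30.2) = 0.001259 K/W
R_high-alumina brick = L/(kA) = 0.175/(2.1×30.2) = 0.002759 K/W
R_vermiculite fill = L/(kA) = 0.145/(0.0745×30.2) = 0.06445 K/W
R_outer film = 1/(h_o·A) = 1/(14.3×30.2) = 0.002316 K/W
R_total = 0.07078 K/W
Q = ΔT / R_total = 686 / 0.07078

Q ≈ 9690 W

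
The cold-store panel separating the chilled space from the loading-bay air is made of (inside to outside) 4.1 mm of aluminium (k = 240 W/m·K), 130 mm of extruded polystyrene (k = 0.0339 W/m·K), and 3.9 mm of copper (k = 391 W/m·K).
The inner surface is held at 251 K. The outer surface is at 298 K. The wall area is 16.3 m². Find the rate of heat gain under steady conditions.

Q ≈ 200 W

Model the wall as resistances in series:
R_aluminium = L/(kA) = 0.0041/(240×16.3) = 1.048×10^-6 K/W
R_extruded polystyrene = L/(kA) = 0.13/(0.0339×16.3) = 0.2353 K/W
R_copper = L/(kA) = 0.0039/(391×16.3) = 6.119×10^-7 K/W
R_total = 0.2353 K/W
Q = ΔT / R_total = 47 / 0.2353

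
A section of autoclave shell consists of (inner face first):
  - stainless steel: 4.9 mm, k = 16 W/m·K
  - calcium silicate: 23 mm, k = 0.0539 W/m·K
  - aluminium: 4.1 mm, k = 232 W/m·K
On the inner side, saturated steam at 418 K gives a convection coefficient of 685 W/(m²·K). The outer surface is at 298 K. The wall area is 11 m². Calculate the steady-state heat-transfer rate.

Q ≈ 3080 W

Series thermal resistances:
R_inner film = 1/(h_i·A) = 1/(685×11) = 1.327×10^-4 K/W
R_stainless steel = L/(kA) = 0.0049/(16×11) = 2.784×10^-5 K/W
R_calcium silicate = L/(kA) = 0.023/(0.0539×11) = 0.03879 K/W
R_aluminium = L/(kA) = 0.0041/(232×11) = 1.607×10^-6 K/W
R_total = 0.03895 K/W
Q = ΔT / R_total = 120 / 0.03895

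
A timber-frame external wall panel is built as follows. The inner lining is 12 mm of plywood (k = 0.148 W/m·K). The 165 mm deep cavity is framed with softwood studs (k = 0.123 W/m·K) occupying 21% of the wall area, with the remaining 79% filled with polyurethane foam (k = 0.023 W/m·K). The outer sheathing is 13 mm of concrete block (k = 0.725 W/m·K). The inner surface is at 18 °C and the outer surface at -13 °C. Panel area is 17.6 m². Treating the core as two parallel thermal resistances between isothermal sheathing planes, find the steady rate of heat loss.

Sheathing layers in series; stud and cavity paths in parallel between them.
R_inner = 0.012/(0.148×17.6) = 0.004607 K/W
R_stud  = 0.165/(0.123×0.21×17.6) = 0.363 K/W
R_cav   = 0.165/(0.023×0.79×17.6) = 0.516 K/W
1/R_core = 1/R_stud + 1/R_cav → R_core = 0.2131 K/W
R_outer = 0.013/(0.725×17.6) = 0.001019 K/W
R_total = 0.2187 K/W
Q = ΔT/R_total = 31/0.2187

Q ≈ 142 W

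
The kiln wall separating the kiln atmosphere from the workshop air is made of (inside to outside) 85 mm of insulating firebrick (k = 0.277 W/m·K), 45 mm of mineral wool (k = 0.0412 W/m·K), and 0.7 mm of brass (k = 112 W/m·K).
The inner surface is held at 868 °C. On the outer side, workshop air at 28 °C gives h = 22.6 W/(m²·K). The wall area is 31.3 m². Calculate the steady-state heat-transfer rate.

Q ≈ 18200 W

Thermal resistances in series:
R_insulating firebrick = L/(kA) = 0.085/(0.277×31.3) = 0.009804 K/W
R_mineral wool = L/(kA) = 0.045/(0.0412×31.3) = 0.0349 K/W
R_brass = L/(kA) = 0.0007/(112×31.3) = 1.997×10^-7 K/W
R_outer film = 1/(h_o·A) = 1/(22.6×31.3) = 0.001414 K/W
R_total = 0.04611 K/W
Q = ΔT / R_total = 840 / 0.04611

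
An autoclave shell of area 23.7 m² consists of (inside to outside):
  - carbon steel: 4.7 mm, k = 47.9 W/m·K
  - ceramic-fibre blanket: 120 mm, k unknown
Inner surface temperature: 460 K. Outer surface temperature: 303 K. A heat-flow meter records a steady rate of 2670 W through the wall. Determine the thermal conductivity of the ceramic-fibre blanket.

k ≈ 0.0861 W/(m·K)

Thermal resistances in series:
R_carbon steel = L/(kA) = 0.0047/(47.9×23.7) = 4.14×10^-6 K/W
Sum of known resistances R_other = 4.14×10^-6 K/W
Total R = ΔT/Q = 157/2670 = 0.0588 K/W
R_ceramic-fibre blanket = R_total − R_other = 0.0588 K/W
k = L/(R·A) = 0.12/(0.0588×23.7)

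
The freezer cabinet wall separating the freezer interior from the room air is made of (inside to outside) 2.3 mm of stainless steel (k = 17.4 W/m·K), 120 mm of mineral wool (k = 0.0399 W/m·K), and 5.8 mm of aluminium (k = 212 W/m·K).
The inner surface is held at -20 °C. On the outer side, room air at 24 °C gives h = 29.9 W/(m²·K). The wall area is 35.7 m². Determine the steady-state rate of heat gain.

Using the resistance-network approach (series):
R_stainless steel = L/(kA) = 0.0023/(17.4×35.7) = 3.703×10^-6 K/W
R_mineral wool = L/(kA) = 0.12/(0.0399×35.7) = 0.08424 K/W
R_aluminium = L/(kA) = 0.0058/(212×35.7) = 7.663×10^-7 K/W
R_outer film = 1/(h_o·A) = 1/(29.9×35.7) = 9.368×10^-4 K/W
R_total = 0.08519 K/W
Q = ΔT / R_total = 44 / 0.08519

Q ≈ 517 W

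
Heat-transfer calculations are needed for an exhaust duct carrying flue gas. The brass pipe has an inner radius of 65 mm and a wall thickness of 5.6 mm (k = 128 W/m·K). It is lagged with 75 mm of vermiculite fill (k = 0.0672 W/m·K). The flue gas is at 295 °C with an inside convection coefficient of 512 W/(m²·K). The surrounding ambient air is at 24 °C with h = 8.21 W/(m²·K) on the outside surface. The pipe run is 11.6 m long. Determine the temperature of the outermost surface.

Treating each annulus and film as a series resistance:
R_inner film = 1/(h_i·2πr₁L) = 1/(512×2π×0.065×11.6) = 4.123×10^-4 K/W
R_brass pipe wall = ln(70.6/65)/(2π×128×11.6) = 8.858×10^-6 K/W
R_vermiculite fill = ln(145.6/70.6)/(2π×0.0672×11.6) = 0.1478 K/W
R_outer film = 1/(h_o·2πr_oL) = 1/(8.21×2π×0.1456×11.6) = 0.01148 K/W
R_total = 0.1597 K/W
Q = ΔT/R_total = 271/0.1597
Q = 1700 W
T_interface = T_inner − Q·ΣR(inner→interface) = 295 − 1700×0.1482

T ≈ 43.5 °C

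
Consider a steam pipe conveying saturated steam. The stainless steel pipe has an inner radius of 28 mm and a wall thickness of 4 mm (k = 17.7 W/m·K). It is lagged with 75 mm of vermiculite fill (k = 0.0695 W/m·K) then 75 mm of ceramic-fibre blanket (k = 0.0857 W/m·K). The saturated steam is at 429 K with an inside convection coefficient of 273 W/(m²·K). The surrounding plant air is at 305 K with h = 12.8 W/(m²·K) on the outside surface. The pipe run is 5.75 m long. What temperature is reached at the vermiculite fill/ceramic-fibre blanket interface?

T ≈ 339 K

Radial resistances (cylindrical: R_cond = ln(r_o/r_i)/(2πkL), R_conv = 1/(h·2πrL)):
R_inner film = 1/(h_i·2πr₁L) = 1/(273×2π×0.028×5.75) = 0.003621 K/W
R_stainless steel pipe wall = ln(32/28)/(2π×17.7×5.75) = 2.088×10^-4 K/W
R_vermiculite fill = ln(107/32)/(2π×0.0695×5.75) = 0.4807 K/W
R_ceramic-fibre blanket = ln(182/107)/(2π×0.0857×5.75) = 0.1716 K/W
R_outer film = 1/(h_o·2πr_oL) = 1/(12.8×2π×0.182×5.75) = 0.01188 K/W
R_total = 0.668 K/W
Q = ΔT/R_total = 124/0.668
Q = 186 W
T_interface = T_inner − Q·ΣR(inner→interface) = 429 − 186×0.4846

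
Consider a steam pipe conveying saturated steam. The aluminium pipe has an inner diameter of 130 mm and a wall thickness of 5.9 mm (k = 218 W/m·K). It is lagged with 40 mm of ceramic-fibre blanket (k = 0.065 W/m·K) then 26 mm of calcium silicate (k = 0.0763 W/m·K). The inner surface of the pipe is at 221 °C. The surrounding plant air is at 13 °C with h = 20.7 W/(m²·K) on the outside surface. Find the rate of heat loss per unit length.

q′ ≈ 131 W/m

Radial resistances (cylindrical: R_cond = ln(r_o/r_i)/(2πkL), R_conv = 1/(h·2πrL)):
R_aluminium pipe wall = ln(70.9/65)/(2π×218×1) = 6.343×10^-5 K/W
R_ceramic-fibre blanket = ln(110.9/70.9)/(2π×0.065×1) = 1.095 K/W
R_calcium silicate = ln(136.9/110.9)/(2π×0.0763×1) = 0.4393 K/W
R_outer film = 1/(h_o·2πr_oL) = 1/(20.7×2π×0.1369×1) = 0.05616 K/W
R_total = 1.591 K/W
Q = ΔT/R_total = 208/1.591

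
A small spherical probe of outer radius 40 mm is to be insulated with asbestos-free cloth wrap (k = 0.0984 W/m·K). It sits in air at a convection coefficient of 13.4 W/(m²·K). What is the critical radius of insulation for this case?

For a sphere r_cr = 2k/h = 2×0.0984/13.4
r_cr = 14.7 mm; since the bare radius (40 mm) is above r_cr, any added insulation will reduce heat loss.

r_cr ≈ 14.7 mm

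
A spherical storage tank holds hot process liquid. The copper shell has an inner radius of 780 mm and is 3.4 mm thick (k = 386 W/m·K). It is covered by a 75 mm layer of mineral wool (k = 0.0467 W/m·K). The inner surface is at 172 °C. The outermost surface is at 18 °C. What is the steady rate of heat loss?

Radial (spherical) resistances in series:
R_copper shell = (1/0.78 − 1/0.7834)/(4π×386) = 1.147×10^-6 K/W
R_mineral wool = (1/0.7834 − 1/0.8584)/(4π×0.0467) = 0.19 K/W
R_total = 0.19 K/W
Q = ΔT/R_total = 154/0.19

Q ≈ 810 W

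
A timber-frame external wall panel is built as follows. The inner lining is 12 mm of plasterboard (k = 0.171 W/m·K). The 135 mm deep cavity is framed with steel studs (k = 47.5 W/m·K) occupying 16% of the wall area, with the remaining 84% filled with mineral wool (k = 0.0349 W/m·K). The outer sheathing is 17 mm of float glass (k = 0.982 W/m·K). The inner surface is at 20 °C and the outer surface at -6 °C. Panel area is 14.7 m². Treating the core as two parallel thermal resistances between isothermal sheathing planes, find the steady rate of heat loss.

Q ≈ 3630 W

Sheathing layers in series; stud and cavity paths in parallel between them.
R_inner = 0.012/(0.171×14.7) = 0.004774 K/W
R_stud  = 0.135/(47.5×0.16×14.7) = 0.001208 K/W
R_cav   = 0.135/(0.0349×0.84×14.7) = 0.3133 K/W
1/R_core = 1/R_stud + 1/R_cav → R_core = 0.001204 K/W
R_outer = 0.017/(0.982×14.7) = 0.001178 K/W
R_total = 0.007155 K/W
Q = ΔT/R_total = 26/0.007155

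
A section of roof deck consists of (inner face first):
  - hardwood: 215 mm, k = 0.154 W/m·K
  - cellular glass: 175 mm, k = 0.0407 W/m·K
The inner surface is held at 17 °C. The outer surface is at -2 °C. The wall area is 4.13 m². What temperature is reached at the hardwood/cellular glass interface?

Treating each layer as a thermal resistance in series:
R_hardwood = L/(kA) = 0.215/(0.154×4.13) = 0.338 K/W
R_cellular glass = L/(kA) = 0.175/(0.0407×4.13) = 1.041 K/W
R_total = 1.379 K/W;  Q = ΔT/R_total = 19/1.379 = 13.78 W
T_interface = T_inner − Q·ΣR(inner→interface) = 17 − 13.8×0.338

T ≈ 12.3 °C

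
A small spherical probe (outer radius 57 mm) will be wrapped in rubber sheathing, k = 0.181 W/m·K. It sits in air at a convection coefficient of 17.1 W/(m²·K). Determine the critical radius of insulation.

For a sphere r_cr = 2k/h = 2×0.181/17.1
r_cr = 21.2 mm; since the bare radius (57 mm) is above r_cr, any added insulation will reduce heat loss.

r_cr ≈ 21.2 mm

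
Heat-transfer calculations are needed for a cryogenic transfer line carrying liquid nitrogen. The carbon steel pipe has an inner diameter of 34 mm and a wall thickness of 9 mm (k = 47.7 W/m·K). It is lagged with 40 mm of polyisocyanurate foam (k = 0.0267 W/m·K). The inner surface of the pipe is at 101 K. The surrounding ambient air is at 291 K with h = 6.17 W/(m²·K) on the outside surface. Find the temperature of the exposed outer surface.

Treating each annulus and film as a series resistance:
R_carbon steel pipe wall = ln(26/17)/(2π×47.7×1) = 0.001418 K/W
R_polyisocyanurate foam = ln(66/26)/(2π×0.0267×1) = 5.553 K/W
R_outer film = 1/(h_o·2πr_oL) = 1/(6.17×2π×0.066×1) = 0.3908 K/W
R_total = 5.945 K/W
Q = ΔT/R_total = 190/5.945
Q = 32 W/m
T_interface = T_inner + Q·ΣR(inner→interface) = 101 + 32×5.554

T ≈ 279 K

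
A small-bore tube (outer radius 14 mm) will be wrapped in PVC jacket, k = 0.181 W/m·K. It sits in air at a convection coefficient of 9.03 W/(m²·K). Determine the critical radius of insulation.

For a cylinder r_cr = k/h = 0.181/9.03
r_cr = 20 mm; since the bare radius (14 mm) is below r_cr, adding a thin layer of insulation will *increase* heat loss.

r_cr ≈ 20 mm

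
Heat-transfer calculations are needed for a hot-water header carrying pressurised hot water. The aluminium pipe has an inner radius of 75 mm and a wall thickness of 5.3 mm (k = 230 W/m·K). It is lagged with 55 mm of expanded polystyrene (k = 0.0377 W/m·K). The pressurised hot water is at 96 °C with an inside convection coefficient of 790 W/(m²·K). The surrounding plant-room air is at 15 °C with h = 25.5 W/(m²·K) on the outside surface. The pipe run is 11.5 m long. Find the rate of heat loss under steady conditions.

Q ≈ 414 W

Cylindrical conduction, so R = ln(r₂/r₁)/(2πkL) per layer, in series:
R_inner film = 1/(h_i·2πr₁L) = 1/(790×2π×0.075×11.5) = 2.336×10^-4 K/W
R_aluminium pipe wall = ln(80.3/75)/(2π×230×11.5) = 4.109×10^-6 K/W
R_expanded polystyrene = ln(135.3/80.3)/(2π×0.0377×11.5) = 0.1915 K/W
R_outer film = 1/(h_o·2πr_oL) = 1/(25.5×2π×0.1353×11.5) = 0.004011 K/W
R_total = 0.1958 K/W
Q = ΔT/R_total = 81/0.1958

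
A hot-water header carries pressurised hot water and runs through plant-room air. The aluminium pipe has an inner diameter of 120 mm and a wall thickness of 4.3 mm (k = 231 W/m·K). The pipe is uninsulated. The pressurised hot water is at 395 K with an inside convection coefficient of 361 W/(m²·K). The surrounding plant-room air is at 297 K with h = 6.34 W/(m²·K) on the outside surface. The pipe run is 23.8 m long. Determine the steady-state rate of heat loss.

Treating each annulus and film as a series resistance:
R_inner film = 1/(h_i·2πr₁L) = 1/(361×2π×0.06×23.8) = 3.087×10^-4 K/W
R_aluminium pipe wall = ln(64.3/60)/(2π×231×23.8) = 2.004×10^-6 K/W
R_outer film = 1/(h_o·2πr_oL) = 1/(6.34×2π×0.0643×23.8) = 0.0164 K/W
R_total = 0.01671 K/W
Q = ΔT/R_total = 98/0.01671

Q ≈ 5860 W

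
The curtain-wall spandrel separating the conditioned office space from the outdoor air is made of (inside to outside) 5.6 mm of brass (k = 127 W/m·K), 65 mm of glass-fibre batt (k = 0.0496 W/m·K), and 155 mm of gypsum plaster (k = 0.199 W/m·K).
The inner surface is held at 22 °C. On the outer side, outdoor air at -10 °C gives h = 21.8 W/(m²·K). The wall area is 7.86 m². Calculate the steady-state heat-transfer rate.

Using the resistance-network approach (series):
R_brass = L/(kA) = 0.0056/(127×7.86) = 5.61×10^-6 K/W
R_glass-fibre batt = L/(kA) = 0.065/(0.0496×7.86) = 0.1667 K/W
R_gypsum plaster = L/(kA) = 0.155/(0.199×7.86) = 0.0991 K/W
R_outer film = 1/(h_o·A) = 1/(21.8×7.86) = 0.005836 K/W
R_total = 0.2717 K/W
Q = ΔT / R_total = 32 / 0.2717

Q ≈ 118 W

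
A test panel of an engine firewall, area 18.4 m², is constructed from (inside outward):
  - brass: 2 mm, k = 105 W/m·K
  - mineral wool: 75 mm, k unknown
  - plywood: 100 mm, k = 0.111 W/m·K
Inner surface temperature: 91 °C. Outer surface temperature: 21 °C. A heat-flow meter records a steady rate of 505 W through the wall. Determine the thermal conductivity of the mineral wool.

Treating each layer as a thermal resistance in series:
R_brass = L/(kA) = 0.002/(105×18.4) = 1.035×10^-6 K/W
R_plywood = L/(kA) = 0.1/(0.111×18.4) = 0.04896 K/W
Sum of known resistances R_other = 0.04896 K/W
Total R = ΔT/Q = 70/505 = 0.1386 K/W
R_mineral wool = R_total − R_other = 0.08965 K/W
k = L/(R·A) = 0.075/(0.08965×18.4)

k ≈ 0.0455 W/(m·K)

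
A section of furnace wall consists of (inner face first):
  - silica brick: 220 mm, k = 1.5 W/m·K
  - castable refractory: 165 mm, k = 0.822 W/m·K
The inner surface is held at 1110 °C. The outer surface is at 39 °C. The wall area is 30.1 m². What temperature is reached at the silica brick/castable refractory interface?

T ≈ 658 °C

Series thermal resistances:
R_silica brick = L/(kA) = 0.22/(1.5×30.1) = 0.004873 K/W
R_castable refractory = L/(kA) = 0.165/(0.822×30.1) = 0.006669 K/W
R_total = 0.01154 K/W;  Q = ΔT/R_total = 1071/0.01154 = 92800 W
T_interface = T_inner − Q·ΣR(inner→interface) = 1110 − 92800×0.004873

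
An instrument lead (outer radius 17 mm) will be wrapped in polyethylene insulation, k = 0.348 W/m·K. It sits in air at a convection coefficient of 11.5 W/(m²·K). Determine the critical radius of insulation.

r_cr ≈ 30.3 mm

For a cylinder r_cr = k/h = 0.348/11.5
r_cr = 30.3 mm; since the bare radius (17 mm) is below r_cr, adding a thin layer of insulation will *increase* heat loss.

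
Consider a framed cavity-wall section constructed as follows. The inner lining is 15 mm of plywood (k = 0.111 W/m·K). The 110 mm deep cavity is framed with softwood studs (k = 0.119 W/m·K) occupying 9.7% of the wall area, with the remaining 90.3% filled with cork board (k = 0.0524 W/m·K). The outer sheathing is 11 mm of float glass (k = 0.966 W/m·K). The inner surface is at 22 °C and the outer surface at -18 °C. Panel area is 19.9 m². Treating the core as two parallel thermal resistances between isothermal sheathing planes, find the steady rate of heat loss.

Sheathing layers in series; stud and cavity paths in parallel between them.
R_inner = 0.015/(0.111×19.9) = 0.006791 K/W
R_stud  = 0.11/(0.119×0.097×19.9) = 0.4789 K/W
R_cav   = 0.11/(0.0524×0.903×19.9) = 0.1168 K/W
1/R_core = 1/R_stud + 1/R_cav → R_core = 0.09391 K/W
R_outer = 0.011/(0.966×19.9) = 5.722×10^-4 K/W
R_total = 0.1013 K/W
Q = ΔT/R_total = 40/0.1013

Q ≈ 395 W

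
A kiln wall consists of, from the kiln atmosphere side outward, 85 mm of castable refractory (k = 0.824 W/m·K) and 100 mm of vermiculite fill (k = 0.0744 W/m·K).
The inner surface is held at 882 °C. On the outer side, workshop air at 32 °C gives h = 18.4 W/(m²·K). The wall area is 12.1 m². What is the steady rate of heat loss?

Q ≈ 6850 W

Thermal resistances in series:
R_castable refractory = L/(kA) = 0.085/(0.824×12.1) = 0.008525 K/W
R_vermiculite fill = L/(kA) = 0.1/(0.0744×12.1) = 0.1111 K/W
R_outer film = 1/(h_o·A) = 1/(18.4×12.1) = 0.004492 K/W
R_total = 0.1241 K/W
Q = ΔT / R_total = 850 / 0.1241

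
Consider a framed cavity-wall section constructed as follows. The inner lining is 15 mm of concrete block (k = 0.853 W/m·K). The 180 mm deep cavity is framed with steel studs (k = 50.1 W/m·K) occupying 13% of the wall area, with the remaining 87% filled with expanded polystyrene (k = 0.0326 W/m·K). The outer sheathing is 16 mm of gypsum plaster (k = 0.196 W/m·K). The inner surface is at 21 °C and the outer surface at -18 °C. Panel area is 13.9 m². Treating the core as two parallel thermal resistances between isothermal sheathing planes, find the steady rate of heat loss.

Sheathing layers in series; stud and cavity paths in parallel between them.
R_inner = 0.015/(0.853×13.9) = 0.001265 K/W
R_stud  = 0.18/(50.1×0.13×13.9) = 0.001988 K/W
R_cav   = 0.18/(0.0326×0.87×13.9) = 0.4566 K/W
1/R_core = 1/R_stud + 1/R_cav → R_core = 0.00198 K/W
R_outer = 0.016/(0.196×13.9) = 0.005873 K/W
R_total = 0.009118 K/W
Q = ΔT/R_total = 39/0.009118

Q ≈ 4280 W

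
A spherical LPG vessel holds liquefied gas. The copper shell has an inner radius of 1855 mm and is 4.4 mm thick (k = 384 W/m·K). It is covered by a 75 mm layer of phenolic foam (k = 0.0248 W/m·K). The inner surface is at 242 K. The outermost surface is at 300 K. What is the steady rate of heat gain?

Radial (spherical) resistances in series:
R_copper shell = (1/1.855 − 1/1.8594)/(4π×384) = 2.644×10^-7 K/W
R_phenolic foam = (1/1.8594 − 1/1.9344)/(4π×0.0248) = 0.06691 K/W
R_total = 0.06691 K/W
Q = ΔT/R_total = 58/0.06691

Q ≈ 867 W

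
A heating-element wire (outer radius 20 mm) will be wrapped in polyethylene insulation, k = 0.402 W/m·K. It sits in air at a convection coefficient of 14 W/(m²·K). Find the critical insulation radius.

r_cr ≈ 28.7 mm

For a cylinder r_cr = k/h = 0.402/14
r_cr = 28.7 mm; since the bare radius (20 mm) is below r_cr, adding a thin layer of insulation will *increase* heat loss.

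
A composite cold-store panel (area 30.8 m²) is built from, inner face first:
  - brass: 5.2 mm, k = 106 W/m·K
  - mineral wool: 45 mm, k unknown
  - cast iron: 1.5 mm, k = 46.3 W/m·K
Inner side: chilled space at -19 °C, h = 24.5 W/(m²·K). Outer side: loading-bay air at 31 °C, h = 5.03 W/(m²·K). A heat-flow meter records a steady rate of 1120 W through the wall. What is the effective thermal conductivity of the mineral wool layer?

Model the wall as resistances in series:
R_inner film = 1/(h_i·A) = 1/(24.5×30.8) = 0.001325 K/W
R_brass = L/(kA) = 0.0052/(106×30.8) = 1.593×10^-6 K/W
R_cast iron = L/(kA) = 0.0015/(46.3×30.8) = 1.052×10^-6 K/W
R_outer film = 1/(h_o·A) = 1/(5.03×30.8) = 0.006455 K/W
Sum of known resistances R_other = 0.007783 K/W
Total R = ΔT/Q = 50/1120 = 0.04464 K/W
R_mineral wool = R_total − R_other = 0.03686 K/W
k = L/(R·A) = 0.045/(0.03686×30.8)

k ≈ 0.0396 W/(m·K)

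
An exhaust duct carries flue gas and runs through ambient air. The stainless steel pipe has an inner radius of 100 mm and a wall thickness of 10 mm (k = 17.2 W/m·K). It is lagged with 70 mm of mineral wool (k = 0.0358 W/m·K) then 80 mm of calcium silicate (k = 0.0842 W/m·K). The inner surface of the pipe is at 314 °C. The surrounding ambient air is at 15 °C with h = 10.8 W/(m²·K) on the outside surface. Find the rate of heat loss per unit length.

q′ ≈ 102 W/m

Radial resistances (cylindrical: R_cond = ln(r_o/r_i)/(2πkL), R_conv = 1/(h·2πrL)):
R_stainless steel pipe wall = ln(110/100)/(2π×17.2×1) = 8.819×10^-4 K/W
R_mineral wool = ln(180/110)/(2π×0.0358×1) = 2.189 K/W
R_calcium silicate = ln(260/180)/(2π×0.0842×1) = 0.6951 K/W
R_outer film = 1/(h_o·2πr_oL) = 1/(10.8×2π×0.26×1) = 0.05668 K/W
R_total = 2.942 K/W
Q = ΔT/R_total = 299/2.942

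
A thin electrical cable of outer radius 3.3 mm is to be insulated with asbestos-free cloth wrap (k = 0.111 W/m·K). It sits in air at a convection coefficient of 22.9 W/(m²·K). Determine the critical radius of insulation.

For a cylinder r_cr = k/h = 0.111/22.9
r_cr = 4.85 mm; since the bare radius (3.3 mm) is below r_cr, adding a thin layer of insulation will *increase* heat loss.

r_cr ≈ 4.85 mm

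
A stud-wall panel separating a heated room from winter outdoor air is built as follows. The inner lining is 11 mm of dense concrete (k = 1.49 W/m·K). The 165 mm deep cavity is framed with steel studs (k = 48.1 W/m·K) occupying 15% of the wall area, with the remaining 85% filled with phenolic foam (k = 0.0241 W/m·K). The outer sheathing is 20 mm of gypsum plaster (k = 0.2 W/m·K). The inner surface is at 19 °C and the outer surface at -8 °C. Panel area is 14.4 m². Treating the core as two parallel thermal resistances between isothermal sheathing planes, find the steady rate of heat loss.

Sheathing layers in series; stud and cavity paths in parallel between them.
R_inner = 0.011/(1.49×14.4) = 5.127×10^-4 K/W
R_stud  = 0.165/(48.1×0.15×14.4) = 0.001588 K/W
R_cav   = 0.165/(0.0241×0.85×14.4) = 0.5594 K/W
1/R_core = 1/R_stud + 1/R_cav → R_core = 0.001584 K/W
R_outer = 0.02/(0.2×14.4) = 0.006944 K/W
R_total = 0.009041 K/W
Q = ΔT/R_total = 27/0.009041

Q ≈ 2990 W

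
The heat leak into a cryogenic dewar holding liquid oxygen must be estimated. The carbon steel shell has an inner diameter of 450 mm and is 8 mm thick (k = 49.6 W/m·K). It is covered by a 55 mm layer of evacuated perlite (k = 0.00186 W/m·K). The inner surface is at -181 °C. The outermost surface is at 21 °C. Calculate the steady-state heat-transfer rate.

Radial (spherical) resistances in series:
R_carbon steel shell = (1/0.225 − 1/0.233)/(4π×49.6) = 2.448×10^-4 K/W
R_evacuated perlite = (1/0.233 − 1/0.288)/(4π×0.00186) = 35.07 K/W
R_total = 35.07 K/W
Q = ΔT/R_total = 202/35.07

Q ≈ 5.76 W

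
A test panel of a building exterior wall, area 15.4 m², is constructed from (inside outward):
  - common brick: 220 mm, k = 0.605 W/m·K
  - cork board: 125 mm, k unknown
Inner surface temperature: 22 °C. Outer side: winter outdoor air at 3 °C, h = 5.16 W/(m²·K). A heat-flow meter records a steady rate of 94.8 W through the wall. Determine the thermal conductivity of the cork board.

k ≈ 0.0494 W/(m·K)

Model the wall as resistances in series:
R_common brick = L/(kA) = 0.22/(0.605×15.4) = 0.02361 K/W
R_outer film = 1/(h_o·A) = 1/(5.16×15.4) = 0.01258 K/W
Sum of known resistances R_other = 0.0362 K/W
Total R = ΔT/Q = 19/94.8 = 0.2004 K/W
R_cork board = R_total − R_other = 0.1642 K/W
k = L/(R·A) = 0.125/(0.1642×15.4)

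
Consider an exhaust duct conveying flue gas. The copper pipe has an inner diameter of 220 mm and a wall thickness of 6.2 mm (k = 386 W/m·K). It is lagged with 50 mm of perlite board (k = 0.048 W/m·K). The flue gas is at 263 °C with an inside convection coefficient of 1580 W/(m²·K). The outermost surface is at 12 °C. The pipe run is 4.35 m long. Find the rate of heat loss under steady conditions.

Q ≈ 919 W

Treating each annulus and film as a series resistance:
R_inner film = 1/(h_i·2πr₁L) = 1/(1580×2π×0.11×4.35) = 2.105×10^-4 K/W
R_copper pipe wall = ln(116.2/110)/(2π×386×4.35) = 5.197×10^-6 K/W
R_perlite board = ln(166.2/116.2)/(2π×0.048×4.35) = 0.2728 K/W
R_total = 0.273 K/W
Q = ΔT/R_total = 251/0.273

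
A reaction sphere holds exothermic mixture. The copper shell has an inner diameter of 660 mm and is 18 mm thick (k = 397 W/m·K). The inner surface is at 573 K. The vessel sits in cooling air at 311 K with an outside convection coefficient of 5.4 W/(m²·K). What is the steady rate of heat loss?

Q ≈ 2150 W

Each spherical layer contributes R = (1/r_i − 1/r_o)/(4πk):
R_copper shell = (1/0.33 − 1/0.348)/(4π×397) = 3.142×10^-5 K/W
R_outer film = 1/(h·4πr_o²) = 1/(5.4×4π×0.348²) = 0.1217 K/W
R_total = 0.1217 K/W
Q = ΔT/R_total = 262/0.1217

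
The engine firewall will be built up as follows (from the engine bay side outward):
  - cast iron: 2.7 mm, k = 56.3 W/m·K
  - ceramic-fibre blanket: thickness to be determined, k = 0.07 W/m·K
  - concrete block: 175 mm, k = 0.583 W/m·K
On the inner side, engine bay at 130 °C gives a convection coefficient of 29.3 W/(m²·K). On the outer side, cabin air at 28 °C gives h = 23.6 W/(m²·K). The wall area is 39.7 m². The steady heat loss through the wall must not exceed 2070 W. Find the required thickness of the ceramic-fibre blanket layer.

L ≈ 111 mm

Model the wall as resistances in series:
R_inner film = 1/(h_i·A) = 1/(29.3×39.7) = 8.597×10^-4 K/W
R_cast iron = L/(kA) = 0.0027/(56.3×39.7) = 1.208×10^-6 K/W
R_concrete block = L/(kA) = 0.175/(0.583×39.7) = 0.007561 K/W
R_outer film = 1/(h_o·A) = 1/(23.6×39.7) = 0.001067 K/W
Sum of the known resistances R_other = 0.009489 K/W
Required total resistance R_tot = ΔT/Q_allow = 102/2070 = 0.04928 K/W
R_ceramic-fibre blanket = R_tot − R_other = 0.03979 K/W
L = R·k·A = 0.03979×0.07×39.7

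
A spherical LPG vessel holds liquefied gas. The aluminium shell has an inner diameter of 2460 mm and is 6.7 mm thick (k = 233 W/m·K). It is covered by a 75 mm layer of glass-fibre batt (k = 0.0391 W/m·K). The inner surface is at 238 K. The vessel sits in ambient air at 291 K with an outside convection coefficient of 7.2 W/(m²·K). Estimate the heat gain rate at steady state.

Each spherical layer contributes R = (1/r_i − 1/r_o)/(4πk):
R_aluminium shell = (1/1.23 − 1/1.2367)/(4π×233) = 1.504×10^-6 K/W
R_glass-fibre batt = (1/1.2367 − 1/1.3117)/(4π×0.0391) = 0.0941 K/W
R_outer film = 1/(h·4πr_o²) = 1/(7.2×4π×1.3117²) = 0.006424 K/W
R_total = 0.1005 K/W
Q = ΔT/R_total = 53/0.1005

Q ≈ 527 W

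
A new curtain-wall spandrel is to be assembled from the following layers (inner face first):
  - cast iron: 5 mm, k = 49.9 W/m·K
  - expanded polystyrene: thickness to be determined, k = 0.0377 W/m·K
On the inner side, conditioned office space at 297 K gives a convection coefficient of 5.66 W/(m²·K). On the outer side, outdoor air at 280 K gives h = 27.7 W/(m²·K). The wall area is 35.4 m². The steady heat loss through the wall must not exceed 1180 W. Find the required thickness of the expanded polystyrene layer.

Using the resistance-network approach (series):
R_inner film = 1/(h_i·A) = 1/(5.66×35.4) = 0.004991 K/W
R_cast iron = L/(kA) = 0.005/(49.9×35.4) = 2.831×10^-6 K/W
R_outer film = 1/(h_o·A) = 1/(27.7×35.4) = 0.00102 K/W
Sum of the known resistances R_other = 0.006014 K/W
Required total resistance R_tot = ΔT/Q_allow = 17/1180 = 0.01441 K/W
R_expanded polystyrene = R_tot − R_other = 0.008393 K/W
L = R·k·A = 0.008393×0.0377×35.4

L ≈ 11.2 mm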